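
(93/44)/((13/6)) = 279/286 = 0.98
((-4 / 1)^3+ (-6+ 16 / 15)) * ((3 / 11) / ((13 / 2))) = -188 / 65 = -2.89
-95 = -95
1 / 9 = 0.11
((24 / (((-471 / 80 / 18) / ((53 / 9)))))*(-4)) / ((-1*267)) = -271360 / 41919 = -6.47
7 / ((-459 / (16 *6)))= -1.46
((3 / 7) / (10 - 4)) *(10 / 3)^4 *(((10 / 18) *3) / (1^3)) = 25000 / 1701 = 14.70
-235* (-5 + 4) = 235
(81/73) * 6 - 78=-71.34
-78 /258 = -13 /43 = -0.30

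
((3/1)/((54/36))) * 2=4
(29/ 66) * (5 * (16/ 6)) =580/ 99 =5.86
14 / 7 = 2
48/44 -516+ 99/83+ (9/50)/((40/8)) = -117247533/228250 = -513.68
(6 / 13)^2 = 36 / 169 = 0.21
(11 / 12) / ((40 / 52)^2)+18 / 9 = 4259 / 1200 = 3.55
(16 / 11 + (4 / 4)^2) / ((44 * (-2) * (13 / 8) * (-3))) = 9 / 1573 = 0.01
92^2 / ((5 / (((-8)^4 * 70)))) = 485359616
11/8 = 1.38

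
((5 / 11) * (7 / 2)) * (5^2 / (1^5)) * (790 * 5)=1728125 / 11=157102.27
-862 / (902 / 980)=-422380 / 451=-936.54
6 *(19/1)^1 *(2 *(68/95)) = 163.20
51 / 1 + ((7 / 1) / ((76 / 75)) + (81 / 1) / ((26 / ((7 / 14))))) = 14688 / 247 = 59.47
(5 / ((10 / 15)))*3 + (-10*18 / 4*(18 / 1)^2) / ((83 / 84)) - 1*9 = -2447199 / 166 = -14742.16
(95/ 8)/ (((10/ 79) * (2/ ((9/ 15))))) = 4503/ 160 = 28.14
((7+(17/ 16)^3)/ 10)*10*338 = 5675865/ 2048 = 2771.42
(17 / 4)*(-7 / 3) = -119 / 12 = -9.92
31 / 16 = 1.94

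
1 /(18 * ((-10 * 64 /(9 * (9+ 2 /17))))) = -31 /4352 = -0.01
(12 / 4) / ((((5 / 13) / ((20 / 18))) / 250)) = 6500 / 3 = 2166.67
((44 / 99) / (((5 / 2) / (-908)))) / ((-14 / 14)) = 7264 / 45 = 161.42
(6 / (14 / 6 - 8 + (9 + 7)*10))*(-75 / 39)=-450 / 6019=-0.07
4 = 4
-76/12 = -19/3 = -6.33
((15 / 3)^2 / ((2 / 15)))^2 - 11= 140581 / 4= 35145.25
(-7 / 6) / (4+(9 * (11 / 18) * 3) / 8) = -56 / 291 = -0.19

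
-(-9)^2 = -81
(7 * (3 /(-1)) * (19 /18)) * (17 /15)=-2261 /90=-25.12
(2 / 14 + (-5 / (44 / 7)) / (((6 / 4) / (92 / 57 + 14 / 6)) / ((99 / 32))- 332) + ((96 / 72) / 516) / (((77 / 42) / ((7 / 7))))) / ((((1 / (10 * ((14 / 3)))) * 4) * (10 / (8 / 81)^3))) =76583427952 / 464570147258613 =0.00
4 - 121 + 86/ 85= -115.99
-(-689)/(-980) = -689/980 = -0.70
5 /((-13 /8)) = -40 /13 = -3.08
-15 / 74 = -0.20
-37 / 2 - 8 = -53 / 2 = -26.50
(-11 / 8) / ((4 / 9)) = -99 / 32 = -3.09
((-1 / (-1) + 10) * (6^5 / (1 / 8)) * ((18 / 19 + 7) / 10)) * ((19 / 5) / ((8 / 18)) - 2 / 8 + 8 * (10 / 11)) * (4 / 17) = 16090907904 / 8075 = 1992682.09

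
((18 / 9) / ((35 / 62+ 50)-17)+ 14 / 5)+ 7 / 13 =459637 / 135265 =3.40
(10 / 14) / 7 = 5 / 49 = 0.10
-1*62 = -62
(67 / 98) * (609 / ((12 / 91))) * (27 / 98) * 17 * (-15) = -173908215 / 784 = -221821.70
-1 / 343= -0.00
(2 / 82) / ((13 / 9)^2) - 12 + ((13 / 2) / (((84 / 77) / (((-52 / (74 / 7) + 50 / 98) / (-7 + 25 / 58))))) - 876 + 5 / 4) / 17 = -30858313050917 / 488195208774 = -63.21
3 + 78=81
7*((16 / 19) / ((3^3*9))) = 112 / 4617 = 0.02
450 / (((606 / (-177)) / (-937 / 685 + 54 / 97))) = 143101845 / 1342189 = 106.62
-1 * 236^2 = -55696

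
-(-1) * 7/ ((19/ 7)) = 49/ 19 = 2.58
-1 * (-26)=26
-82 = -82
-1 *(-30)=30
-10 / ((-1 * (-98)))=-0.10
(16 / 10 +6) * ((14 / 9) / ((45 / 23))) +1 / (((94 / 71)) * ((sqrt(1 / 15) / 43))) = 12236 / 2025 +3053 * sqrt(15) / 94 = 131.83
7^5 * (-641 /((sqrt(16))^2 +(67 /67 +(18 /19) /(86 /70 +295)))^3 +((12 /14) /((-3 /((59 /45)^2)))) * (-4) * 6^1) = 852128738869171116015152 /4349345117827806225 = 195921.16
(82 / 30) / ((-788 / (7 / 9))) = -287 / 106380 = -0.00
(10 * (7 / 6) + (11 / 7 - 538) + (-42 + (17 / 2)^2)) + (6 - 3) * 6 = -40027 / 84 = -476.51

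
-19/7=-2.71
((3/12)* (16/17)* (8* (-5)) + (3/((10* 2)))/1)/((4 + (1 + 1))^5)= -3149/2643840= -0.00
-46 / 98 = -23 / 49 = -0.47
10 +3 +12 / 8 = 29 / 2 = 14.50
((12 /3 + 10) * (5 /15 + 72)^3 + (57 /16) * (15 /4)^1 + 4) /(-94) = -9155638445 /162432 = -56365.98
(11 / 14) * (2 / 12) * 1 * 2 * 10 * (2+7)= 23.57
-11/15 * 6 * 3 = -66/5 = -13.20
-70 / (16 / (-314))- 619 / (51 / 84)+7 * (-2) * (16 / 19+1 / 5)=2194017 / 6460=339.63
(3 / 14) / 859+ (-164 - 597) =-9151783 / 12026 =-761.00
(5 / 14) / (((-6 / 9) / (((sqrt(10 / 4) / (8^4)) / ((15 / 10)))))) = -5 * sqrt(10) / 114688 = -0.00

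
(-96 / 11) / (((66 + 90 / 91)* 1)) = -182 / 1397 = -0.13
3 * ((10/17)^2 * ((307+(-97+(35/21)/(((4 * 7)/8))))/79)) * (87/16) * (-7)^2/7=141375/1343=105.27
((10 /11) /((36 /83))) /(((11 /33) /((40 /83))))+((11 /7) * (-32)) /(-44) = 964 /231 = 4.17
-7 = -7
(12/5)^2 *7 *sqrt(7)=1008 *sqrt(7)/25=106.68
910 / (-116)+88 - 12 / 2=4301 / 58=74.16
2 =2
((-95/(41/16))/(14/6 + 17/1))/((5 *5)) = -456/5945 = -0.08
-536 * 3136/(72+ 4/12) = -23238.19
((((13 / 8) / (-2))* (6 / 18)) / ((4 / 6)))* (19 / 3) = -247 / 96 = -2.57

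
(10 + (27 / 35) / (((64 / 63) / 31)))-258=-71827 / 320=-224.46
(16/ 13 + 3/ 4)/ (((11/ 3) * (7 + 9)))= 309/ 9152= 0.03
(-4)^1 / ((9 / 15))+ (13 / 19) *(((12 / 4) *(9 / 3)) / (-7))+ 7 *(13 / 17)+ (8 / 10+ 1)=-13343 / 33915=-0.39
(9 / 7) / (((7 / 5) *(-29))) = -45 / 1421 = -0.03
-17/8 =-2.12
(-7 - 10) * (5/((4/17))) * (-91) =32873.75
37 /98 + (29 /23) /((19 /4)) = 27537 /42826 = 0.64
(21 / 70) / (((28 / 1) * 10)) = 3 / 2800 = 0.00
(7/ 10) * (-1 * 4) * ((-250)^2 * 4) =-700000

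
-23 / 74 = -0.31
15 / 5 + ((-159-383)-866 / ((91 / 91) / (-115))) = 99051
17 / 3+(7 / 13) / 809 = 178810 / 31551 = 5.67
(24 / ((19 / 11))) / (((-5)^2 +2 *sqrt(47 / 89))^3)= 979160751800 / 1079024999476869-2616874832 *sqrt(4183) / 1079024999476869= 0.00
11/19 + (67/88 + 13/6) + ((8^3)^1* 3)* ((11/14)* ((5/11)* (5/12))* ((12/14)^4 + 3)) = 68505226337/84303912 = 812.60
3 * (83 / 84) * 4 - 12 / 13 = 995 / 91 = 10.93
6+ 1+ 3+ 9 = 19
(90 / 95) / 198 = 1 / 209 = 0.00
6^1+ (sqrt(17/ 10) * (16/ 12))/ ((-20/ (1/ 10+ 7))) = 6 - 71 * sqrt(170)/ 1500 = 5.38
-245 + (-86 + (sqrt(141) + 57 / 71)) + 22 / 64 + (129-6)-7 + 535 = sqrt(141) + 729645 / 2272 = 333.02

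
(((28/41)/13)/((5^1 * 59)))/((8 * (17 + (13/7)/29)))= 1421/1089324080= 0.00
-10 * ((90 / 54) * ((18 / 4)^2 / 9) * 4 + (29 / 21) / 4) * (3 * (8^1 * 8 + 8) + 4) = -708950 / 21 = -33759.52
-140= -140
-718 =-718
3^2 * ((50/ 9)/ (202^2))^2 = 625/ 3746174436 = 0.00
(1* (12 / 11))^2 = 144 / 121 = 1.19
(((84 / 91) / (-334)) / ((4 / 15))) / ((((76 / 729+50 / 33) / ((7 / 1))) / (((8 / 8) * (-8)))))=5051970 / 14096303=0.36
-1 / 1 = -1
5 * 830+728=4878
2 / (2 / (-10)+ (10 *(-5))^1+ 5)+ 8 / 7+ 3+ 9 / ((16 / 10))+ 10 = 124811 / 6328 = 19.72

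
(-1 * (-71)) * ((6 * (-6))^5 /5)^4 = 949092112257905118816558064336896 /625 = 1518547379612648190106493000000.00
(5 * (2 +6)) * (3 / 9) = 40 / 3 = 13.33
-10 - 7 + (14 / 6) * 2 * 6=11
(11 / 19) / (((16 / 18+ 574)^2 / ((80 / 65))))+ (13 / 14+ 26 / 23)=1095982939617 / 532286782846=2.06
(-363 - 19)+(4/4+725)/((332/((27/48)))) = -1011325/2656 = -380.77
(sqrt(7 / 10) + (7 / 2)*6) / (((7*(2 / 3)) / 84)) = 9*sqrt(70) / 5 + 378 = 393.06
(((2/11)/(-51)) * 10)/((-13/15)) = 0.04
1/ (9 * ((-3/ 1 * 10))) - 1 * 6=-1621/ 270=-6.00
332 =332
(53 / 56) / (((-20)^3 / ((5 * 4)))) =-53 / 22400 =-0.00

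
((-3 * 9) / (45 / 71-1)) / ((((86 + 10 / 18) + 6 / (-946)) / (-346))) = -1411795737 / 4789720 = -294.76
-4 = -4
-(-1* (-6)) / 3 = -2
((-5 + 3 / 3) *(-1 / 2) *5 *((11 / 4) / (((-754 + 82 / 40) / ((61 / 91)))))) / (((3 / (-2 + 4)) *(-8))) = 16775 / 8211294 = 0.00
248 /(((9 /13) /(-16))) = -51584 /9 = -5731.56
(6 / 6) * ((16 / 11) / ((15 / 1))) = 16 / 165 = 0.10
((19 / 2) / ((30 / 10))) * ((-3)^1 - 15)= -57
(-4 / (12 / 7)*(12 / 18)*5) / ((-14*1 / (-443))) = -246.11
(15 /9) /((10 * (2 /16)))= 4 /3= 1.33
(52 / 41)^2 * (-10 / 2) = -8.04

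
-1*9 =-9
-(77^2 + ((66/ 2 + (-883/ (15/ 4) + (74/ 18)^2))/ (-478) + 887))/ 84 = -659792297/ 8130780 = -81.15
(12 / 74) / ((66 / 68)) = 68 / 407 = 0.17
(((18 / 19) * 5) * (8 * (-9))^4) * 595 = 1439094988800 / 19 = 75741841515.79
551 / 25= 22.04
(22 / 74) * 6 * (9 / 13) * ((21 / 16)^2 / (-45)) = -14553 / 307840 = -0.05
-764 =-764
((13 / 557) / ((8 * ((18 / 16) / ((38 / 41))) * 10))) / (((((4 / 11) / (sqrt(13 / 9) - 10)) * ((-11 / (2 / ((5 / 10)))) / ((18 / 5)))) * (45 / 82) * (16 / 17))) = 4199 / 250650 - 4199 * sqrt(13) / 7519500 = 0.01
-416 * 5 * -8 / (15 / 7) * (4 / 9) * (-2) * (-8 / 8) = 6902.52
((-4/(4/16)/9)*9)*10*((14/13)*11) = -24640/13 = -1895.38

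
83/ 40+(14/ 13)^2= 21867/ 6760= 3.23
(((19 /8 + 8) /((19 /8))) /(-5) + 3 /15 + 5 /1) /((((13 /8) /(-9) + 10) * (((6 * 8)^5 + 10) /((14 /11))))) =0.00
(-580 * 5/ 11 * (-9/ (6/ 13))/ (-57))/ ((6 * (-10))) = 1885/ 1254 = 1.50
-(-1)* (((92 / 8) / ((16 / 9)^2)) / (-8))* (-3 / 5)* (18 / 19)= 50301 / 194560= 0.26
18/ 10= 9/ 5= 1.80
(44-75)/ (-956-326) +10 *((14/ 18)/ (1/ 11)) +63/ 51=86.82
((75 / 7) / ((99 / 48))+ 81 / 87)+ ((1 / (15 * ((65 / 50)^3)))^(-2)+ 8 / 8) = 97640860473 / 89320000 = 1093.16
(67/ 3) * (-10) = -670/ 3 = -223.33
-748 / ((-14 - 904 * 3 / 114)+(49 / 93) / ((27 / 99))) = 3965148 / 190081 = 20.86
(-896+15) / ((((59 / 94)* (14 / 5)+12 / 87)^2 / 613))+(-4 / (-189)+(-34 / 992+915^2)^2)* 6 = 5437919841240225623199257365 / 1292996132701056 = 4205673709077.90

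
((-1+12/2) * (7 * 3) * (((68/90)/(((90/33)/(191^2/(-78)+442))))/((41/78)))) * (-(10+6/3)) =2099636/123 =17070.21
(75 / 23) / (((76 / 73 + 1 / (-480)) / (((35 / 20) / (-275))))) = -26280 / 1315853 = -0.02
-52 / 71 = -0.73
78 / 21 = 26 / 7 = 3.71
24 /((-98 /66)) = -792 /49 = -16.16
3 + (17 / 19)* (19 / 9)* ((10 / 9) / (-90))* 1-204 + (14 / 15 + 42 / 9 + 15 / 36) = -195.01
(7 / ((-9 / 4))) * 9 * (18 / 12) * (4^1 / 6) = -28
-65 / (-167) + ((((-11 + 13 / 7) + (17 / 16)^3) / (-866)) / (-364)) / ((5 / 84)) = 104792442947 / 269529128960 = 0.39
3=3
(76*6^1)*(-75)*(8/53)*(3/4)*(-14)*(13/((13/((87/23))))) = 249933600/1219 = 205031.67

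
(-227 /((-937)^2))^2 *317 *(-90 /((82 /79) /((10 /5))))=-116139667230 /31604012163401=-0.00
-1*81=-81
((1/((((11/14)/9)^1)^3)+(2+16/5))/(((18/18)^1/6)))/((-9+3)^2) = 5018243/19965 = 251.35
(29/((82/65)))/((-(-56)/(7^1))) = 1885/656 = 2.87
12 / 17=0.71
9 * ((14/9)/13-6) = -688/13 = -52.92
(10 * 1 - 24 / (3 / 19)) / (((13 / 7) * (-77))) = 142 / 143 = 0.99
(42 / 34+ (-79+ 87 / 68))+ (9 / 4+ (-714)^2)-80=8663910 / 17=509641.76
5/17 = 0.29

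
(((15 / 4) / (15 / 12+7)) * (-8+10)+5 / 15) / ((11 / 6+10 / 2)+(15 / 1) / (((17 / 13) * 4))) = 2788 / 21769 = 0.13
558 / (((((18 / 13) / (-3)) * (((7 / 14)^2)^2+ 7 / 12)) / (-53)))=99216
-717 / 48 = -239 / 16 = -14.94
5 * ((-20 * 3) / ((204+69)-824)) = 300 / 551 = 0.54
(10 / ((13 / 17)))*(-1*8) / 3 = -1360 / 39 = -34.87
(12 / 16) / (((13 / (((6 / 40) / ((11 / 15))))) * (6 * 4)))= 9 / 18304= 0.00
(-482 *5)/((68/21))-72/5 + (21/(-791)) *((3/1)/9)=-14574119/19210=-758.67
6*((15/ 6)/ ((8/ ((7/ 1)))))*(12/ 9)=35/ 2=17.50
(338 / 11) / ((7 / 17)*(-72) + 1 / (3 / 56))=-8619 / 3080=-2.80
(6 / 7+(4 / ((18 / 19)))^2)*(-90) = -105940 / 63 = -1681.59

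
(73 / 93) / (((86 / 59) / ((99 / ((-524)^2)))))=142131 / 732019616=0.00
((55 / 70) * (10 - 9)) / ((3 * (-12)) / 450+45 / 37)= 10175 / 14714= 0.69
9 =9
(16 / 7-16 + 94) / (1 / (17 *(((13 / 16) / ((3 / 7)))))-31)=-124202 / 47909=-2.59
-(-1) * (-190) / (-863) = 190 / 863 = 0.22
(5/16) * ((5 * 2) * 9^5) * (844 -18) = 609680925/4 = 152420231.25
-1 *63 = -63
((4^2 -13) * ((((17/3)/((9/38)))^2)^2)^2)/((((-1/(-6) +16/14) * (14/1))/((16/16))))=30329143362034774548736/1725958278495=17572350235.77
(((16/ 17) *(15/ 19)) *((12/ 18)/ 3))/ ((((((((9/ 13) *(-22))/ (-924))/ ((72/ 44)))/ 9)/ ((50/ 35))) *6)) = 35.13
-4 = -4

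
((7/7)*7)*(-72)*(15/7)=-1080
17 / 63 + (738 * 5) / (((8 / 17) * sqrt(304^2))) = 1996667 / 76608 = 26.06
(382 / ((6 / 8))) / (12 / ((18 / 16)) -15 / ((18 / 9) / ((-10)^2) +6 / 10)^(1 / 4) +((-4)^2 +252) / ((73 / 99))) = 9885356696497500*2^(3 / 4)*31^(1 / 4)*sqrt(5) / 698464139185502107703 +246553133898762000*sqrt(62) / 698464139185502107703 +1229868576352716480*2^(1 / 4)*31^(3 / 4)*sqrt(5) / 698464139185502107703 +950908175990762181376 / 698464139185502107703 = 1.43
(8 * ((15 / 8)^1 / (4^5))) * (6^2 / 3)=45 / 256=0.18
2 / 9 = 0.22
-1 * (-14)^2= -196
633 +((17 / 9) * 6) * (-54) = 21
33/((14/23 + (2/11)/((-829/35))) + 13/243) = 1681881003/33358189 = 50.42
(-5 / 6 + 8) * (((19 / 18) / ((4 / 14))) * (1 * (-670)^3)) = -215007949625 / 27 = -7963257393.52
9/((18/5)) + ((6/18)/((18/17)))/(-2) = 253/108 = 2.34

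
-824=-824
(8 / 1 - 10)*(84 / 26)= -84 / 13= -6.46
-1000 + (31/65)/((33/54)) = -714442/715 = -999.22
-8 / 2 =-4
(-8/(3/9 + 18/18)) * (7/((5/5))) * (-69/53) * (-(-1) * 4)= 11592/53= 218.72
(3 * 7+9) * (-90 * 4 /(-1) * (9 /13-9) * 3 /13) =-20705.33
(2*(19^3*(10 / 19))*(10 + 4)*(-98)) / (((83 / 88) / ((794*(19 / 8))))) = -19805235236.63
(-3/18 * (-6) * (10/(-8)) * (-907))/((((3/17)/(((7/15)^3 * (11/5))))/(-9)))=-58175887/4500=-12927.97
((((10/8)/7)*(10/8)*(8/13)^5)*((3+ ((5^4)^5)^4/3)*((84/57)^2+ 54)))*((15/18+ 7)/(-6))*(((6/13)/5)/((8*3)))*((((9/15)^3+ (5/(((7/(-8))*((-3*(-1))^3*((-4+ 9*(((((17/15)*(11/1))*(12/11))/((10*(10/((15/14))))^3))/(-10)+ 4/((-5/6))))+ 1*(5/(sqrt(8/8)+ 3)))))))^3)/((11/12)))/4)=-826902850640368535274079259215209098743397379989699541670320006867675841596650040622498491678006784/91621583689965881418625141818839152887298585425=-9025197091533448718490176000000000000000000000000000.00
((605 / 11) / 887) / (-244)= -55 / 216428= -0.00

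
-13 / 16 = -0.81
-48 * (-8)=384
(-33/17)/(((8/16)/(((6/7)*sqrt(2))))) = -396*sqrt(2)/119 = -4.71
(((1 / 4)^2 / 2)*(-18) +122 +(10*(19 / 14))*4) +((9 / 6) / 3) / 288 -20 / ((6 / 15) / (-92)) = 19255723 / 4032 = 4775.72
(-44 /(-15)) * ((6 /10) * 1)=44 /25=1.76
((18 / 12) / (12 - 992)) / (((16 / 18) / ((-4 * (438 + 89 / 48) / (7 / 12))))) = 570051 / 109760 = 5.19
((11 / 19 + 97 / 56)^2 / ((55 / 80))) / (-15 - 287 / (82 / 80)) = -0.03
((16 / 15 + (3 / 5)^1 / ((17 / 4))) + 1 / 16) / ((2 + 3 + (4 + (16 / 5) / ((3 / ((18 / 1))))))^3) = 129575 / 2287428336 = 0.00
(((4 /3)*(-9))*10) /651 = -40 /217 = -0.18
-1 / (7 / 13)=-13 / 7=-1.86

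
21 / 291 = 7 / 97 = 0.07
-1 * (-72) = 72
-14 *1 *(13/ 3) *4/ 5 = -728/ 15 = -48.53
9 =9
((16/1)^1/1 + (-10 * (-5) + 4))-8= 62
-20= -20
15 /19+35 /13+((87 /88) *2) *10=126365 /5434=23.25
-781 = -781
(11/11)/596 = 1/596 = 0.00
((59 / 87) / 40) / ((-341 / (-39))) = 767 / 395560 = 0.00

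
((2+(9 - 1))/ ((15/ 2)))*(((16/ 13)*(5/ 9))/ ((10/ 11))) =352/ 351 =1.00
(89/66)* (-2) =-89/33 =-2.70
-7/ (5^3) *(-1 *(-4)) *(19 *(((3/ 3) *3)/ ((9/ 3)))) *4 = -2128/ 125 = -17.02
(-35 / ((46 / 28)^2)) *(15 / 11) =-102900 / 5819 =-17.68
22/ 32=11/ 16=0.69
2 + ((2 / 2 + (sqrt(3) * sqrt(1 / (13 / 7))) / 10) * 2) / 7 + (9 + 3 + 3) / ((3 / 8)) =sqrt(273) / 455 + 296 / 7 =42.32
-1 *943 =-943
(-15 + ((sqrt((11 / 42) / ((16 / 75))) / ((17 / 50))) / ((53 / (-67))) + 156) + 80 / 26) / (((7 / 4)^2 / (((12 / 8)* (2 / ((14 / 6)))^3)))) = 9709632 / 218491 -10854000* sqrt(154) / 106001749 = 43.17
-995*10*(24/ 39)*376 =-29929600/ 13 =-2302276.92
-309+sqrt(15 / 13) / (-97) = -309 - sqrt(195) / 1261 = -309.01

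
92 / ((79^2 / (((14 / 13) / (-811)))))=-1288 / 65798863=-0.00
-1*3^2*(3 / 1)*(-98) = 2646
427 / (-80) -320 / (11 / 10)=-260697 / 880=-296.25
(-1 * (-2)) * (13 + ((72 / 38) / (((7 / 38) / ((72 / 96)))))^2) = 7106 / 49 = 145.02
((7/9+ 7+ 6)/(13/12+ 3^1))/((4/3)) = 124/49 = 2.53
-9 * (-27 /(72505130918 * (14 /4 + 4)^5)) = 16 /113289267059375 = 0.00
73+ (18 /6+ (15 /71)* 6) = 5486 /71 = 77.27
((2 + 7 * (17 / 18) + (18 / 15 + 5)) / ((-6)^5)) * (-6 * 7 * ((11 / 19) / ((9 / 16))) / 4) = 102641 / 4986360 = 0.02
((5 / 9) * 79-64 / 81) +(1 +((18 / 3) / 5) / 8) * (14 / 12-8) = 35.24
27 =27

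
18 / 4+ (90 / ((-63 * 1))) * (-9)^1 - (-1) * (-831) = -11391 / 14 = -813.64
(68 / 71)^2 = 4624 / 5041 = 0.92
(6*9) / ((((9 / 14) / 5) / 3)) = 1260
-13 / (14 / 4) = -26 / 7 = -3.71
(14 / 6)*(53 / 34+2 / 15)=6041 / 1530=3.95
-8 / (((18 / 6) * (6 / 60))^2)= -800 / 9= -88.89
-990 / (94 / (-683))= 338085 / 47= 7193.30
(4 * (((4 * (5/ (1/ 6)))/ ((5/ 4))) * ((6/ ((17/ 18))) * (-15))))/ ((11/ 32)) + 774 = -19761822/ 187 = -105678.19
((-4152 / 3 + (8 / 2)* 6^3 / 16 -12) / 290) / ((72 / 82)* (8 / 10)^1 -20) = 0.24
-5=-5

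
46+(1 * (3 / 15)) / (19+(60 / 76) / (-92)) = 46.01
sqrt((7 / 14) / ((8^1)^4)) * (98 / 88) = 49 * sqrt(2) / 5632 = 0.01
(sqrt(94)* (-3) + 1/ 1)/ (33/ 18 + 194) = 6/ 1175- 18* sqrt(94)/ 1175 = -0.14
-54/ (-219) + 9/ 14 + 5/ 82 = 19912/ 20951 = 0.95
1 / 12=0.08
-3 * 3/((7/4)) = -36/7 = -5.14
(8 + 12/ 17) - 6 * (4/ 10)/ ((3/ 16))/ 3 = 1132/ 255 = 4.44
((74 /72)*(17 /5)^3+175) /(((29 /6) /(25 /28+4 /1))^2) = 18192435089 /82418000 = 220.73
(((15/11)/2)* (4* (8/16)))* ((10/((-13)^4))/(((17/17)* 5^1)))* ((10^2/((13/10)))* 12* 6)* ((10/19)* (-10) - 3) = -339120000/77600237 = -4.37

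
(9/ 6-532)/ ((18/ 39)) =-13793/ 12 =-1149.42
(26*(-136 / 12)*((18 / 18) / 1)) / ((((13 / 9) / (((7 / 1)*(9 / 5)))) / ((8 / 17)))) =-1209.60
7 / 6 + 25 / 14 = 62 / 21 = 2.95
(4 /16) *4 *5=5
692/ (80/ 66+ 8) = 5709/ 76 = 75.12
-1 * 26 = -26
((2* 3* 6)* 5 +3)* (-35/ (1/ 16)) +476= -102004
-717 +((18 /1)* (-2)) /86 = -30849 /43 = -717.42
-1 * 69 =-69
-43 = -43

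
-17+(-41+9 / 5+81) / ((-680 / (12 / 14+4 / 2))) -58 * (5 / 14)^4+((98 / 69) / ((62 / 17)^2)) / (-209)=-409989033388813 / 22626628027080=-18.12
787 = 787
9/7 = 1.29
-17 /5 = -3.40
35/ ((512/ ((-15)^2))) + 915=476355/ 512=930.38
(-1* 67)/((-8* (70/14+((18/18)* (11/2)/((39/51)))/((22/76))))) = 871/3104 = 0.28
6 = 6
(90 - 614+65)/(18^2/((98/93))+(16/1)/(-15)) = -337365/225206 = -1.50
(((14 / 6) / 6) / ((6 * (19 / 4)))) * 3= 7 / 171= 0.04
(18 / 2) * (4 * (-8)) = -288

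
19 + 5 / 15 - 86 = -66.67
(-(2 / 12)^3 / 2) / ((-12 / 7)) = 7 / 5184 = 0.00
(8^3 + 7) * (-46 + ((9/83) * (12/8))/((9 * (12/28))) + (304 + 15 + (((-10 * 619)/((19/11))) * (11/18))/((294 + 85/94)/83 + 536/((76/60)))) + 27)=4821467881512901/31500879942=153058.20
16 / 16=1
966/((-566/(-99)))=47817/283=168.96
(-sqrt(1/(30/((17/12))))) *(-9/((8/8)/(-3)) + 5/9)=-62 *sqrt(170)/135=-5.99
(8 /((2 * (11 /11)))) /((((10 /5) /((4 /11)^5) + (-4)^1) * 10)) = 1024 /795015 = 0.00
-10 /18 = -5 /9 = -0.56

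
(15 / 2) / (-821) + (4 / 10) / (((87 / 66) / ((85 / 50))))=603233 / 1190450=0.51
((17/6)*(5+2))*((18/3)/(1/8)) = 952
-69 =-69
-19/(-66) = 19/66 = 0.29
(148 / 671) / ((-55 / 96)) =-14208 / 36905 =-0.38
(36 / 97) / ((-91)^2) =36 / 803257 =0.00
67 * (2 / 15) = 134 / 15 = 8.93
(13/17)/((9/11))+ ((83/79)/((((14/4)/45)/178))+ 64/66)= 2239590145/930699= 2406.35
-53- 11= -64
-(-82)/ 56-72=-1975/ 28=-70.54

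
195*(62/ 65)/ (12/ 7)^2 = 1519/ 24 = 63.29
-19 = -19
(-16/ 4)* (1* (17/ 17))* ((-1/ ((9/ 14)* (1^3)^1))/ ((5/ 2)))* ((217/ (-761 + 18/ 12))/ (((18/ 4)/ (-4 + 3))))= 64/ 405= 0.16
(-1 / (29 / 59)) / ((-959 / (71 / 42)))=4189 / 1168062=0.00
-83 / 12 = -6.92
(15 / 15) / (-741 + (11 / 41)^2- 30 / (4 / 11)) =-3362 / 2768365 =-0.00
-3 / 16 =-0.19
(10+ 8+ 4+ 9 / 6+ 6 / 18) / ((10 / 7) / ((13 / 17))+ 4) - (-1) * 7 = 35441 / 3204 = 11.06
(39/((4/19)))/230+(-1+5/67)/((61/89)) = -2048093/3760040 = -0.54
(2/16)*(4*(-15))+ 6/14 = -7.07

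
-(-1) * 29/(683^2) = 29/466489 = 0.00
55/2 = 27.50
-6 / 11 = -0.55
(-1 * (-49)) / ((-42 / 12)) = -14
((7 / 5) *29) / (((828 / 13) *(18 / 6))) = 2639 / 12420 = 0.21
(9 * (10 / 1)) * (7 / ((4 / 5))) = 1575 / 2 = 787.50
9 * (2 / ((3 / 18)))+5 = 113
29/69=0.42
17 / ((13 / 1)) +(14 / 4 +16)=541 / 26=20.81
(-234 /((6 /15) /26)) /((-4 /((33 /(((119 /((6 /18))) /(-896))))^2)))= 7538319360 /289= 26084150.03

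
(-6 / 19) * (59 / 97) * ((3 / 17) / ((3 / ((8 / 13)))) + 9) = -706938 / 407303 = -1.74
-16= -16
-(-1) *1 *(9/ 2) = 9/ 2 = 4.50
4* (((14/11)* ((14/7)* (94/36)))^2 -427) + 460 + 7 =-10431185/9801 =-1064.30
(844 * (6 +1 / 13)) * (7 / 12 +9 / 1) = 1916935 / 39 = 49152.18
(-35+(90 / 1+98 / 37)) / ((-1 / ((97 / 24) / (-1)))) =68967 / 296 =233.00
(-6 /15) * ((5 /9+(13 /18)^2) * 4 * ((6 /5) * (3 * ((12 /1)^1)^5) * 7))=-270176256 /25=-10807050.24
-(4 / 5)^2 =-16 / 25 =-0.64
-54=-54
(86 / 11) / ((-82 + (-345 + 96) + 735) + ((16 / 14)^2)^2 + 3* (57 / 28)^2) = 3303776 / 176695233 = 0.02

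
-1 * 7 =-7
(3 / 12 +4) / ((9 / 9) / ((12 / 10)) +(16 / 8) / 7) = 357 / 94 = 3.80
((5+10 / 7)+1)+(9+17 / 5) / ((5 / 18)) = 9112 / 175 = 52.07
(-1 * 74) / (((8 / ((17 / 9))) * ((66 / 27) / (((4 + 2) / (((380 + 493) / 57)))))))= -11951 / 4268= -2.80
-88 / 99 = -8 / 9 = -0.89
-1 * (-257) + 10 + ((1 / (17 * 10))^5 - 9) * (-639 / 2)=892380124499361 / 283971400000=3142.50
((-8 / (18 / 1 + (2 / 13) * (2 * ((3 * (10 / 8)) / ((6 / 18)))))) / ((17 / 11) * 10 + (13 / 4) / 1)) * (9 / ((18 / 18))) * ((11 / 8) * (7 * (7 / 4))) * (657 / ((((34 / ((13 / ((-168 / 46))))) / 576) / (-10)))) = -519128129520 / 433721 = -1196917.21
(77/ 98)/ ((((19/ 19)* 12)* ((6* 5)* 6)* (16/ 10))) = 11/ 48384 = 0.00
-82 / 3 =-27.33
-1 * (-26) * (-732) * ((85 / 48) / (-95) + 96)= -1826717.24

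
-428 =-428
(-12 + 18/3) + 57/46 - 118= -5647/46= -122.76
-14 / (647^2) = -14 / 418609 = -0.00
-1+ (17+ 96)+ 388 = 500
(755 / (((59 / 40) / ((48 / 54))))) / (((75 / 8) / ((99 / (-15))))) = -320.31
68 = 68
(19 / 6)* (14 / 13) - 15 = -452 / 39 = -11.59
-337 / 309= -1.09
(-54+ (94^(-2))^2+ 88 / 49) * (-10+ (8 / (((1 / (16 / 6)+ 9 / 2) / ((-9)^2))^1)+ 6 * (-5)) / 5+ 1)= -150385834691007 / 248668543760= -604.76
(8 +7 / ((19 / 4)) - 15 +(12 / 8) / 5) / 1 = -993 / 190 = -5.23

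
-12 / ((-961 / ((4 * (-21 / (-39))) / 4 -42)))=-6468 / 12493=-0.52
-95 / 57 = -5 / 3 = -1.67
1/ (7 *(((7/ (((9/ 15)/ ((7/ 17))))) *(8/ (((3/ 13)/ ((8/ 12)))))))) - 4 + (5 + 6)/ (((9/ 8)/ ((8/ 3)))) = 22.08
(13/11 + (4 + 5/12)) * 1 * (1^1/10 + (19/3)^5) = 18298551187/320760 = 57047.48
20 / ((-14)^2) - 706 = -34589 / 49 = -705.90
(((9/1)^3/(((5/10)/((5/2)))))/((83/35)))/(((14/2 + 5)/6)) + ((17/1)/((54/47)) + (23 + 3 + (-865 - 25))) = -180803/2241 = -80.68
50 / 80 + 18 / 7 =179 / 56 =3.20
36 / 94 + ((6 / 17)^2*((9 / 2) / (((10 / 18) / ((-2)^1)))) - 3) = -314787 / 67915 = -4.64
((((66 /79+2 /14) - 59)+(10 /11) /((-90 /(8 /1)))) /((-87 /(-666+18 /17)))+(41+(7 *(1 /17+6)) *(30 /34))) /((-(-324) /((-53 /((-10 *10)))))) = -370503942737 /619426719450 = -0.60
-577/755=-0.76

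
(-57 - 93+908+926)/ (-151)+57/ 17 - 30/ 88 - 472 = -54230885/ 112948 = -480.14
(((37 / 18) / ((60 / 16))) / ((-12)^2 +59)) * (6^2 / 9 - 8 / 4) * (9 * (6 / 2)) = 0.15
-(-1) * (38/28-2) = -9/14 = -0.64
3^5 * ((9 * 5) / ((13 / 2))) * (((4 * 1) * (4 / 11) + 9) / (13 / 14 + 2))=35210700 / 5863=6005.58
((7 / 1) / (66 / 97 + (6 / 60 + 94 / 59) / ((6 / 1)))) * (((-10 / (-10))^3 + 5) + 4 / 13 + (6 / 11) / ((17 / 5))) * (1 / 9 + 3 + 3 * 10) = 3754318217440 / 2410650099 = 1557.39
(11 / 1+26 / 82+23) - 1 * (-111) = 5958 / 41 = 145.32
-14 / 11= -1.27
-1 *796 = -796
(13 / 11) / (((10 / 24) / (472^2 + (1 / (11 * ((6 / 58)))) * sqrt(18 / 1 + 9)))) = 4524 * sqrt(3) / 605 + 34754304 / 55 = 631909.39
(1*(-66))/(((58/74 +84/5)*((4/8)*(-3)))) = 8140/3253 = 2.50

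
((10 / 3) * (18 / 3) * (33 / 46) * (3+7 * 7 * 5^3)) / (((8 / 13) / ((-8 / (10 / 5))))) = -13144560 / 23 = -571502.61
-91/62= -1.47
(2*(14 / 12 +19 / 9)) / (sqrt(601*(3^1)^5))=59*sqrt(1803) / 146043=0.02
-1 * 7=-7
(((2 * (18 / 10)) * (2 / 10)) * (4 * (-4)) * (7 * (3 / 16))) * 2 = -756 / 25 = -30.24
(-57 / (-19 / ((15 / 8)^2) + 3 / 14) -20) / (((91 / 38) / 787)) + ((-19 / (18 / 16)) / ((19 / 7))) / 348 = -3452300385766 / 1164915297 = -2963.56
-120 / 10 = -12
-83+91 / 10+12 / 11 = -8009 / 110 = -72.81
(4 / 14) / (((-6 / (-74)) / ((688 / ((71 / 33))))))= 1126.82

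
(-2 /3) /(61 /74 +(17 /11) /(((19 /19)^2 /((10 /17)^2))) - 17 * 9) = 27676 /6295221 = 0.00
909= 909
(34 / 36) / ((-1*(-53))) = 17 / 954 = 0.02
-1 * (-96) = 96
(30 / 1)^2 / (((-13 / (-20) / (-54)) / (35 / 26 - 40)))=488430000 / 169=2890118.34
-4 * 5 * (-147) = 2940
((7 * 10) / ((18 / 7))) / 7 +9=116 / 9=12.89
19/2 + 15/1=49/2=24.50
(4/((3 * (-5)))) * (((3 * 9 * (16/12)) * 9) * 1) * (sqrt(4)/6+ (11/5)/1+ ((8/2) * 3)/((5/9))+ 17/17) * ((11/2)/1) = -298584/25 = -11943.36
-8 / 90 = -4 / 45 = -0.09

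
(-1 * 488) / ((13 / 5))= -2440 / 13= -187.69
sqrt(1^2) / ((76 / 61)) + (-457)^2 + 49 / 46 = 365071317 / 1748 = 208850.87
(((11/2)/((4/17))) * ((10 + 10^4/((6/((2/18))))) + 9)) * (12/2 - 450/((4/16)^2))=-1236086269/36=-34335729.69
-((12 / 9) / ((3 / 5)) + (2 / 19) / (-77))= -29242 / 13167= -2.22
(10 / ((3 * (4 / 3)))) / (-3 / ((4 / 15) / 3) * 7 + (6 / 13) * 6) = -130 / 12141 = -0.01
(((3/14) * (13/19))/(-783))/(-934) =13/64843884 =0.00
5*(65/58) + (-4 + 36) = 2181/58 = 37.60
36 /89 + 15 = 1371 /89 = 15.40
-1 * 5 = -5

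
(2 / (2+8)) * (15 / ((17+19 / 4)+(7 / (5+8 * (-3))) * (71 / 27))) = 6156 / 42643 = 0.14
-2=-2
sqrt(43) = 6.56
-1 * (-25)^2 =-625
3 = 3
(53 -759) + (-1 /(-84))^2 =-4981535 /7056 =-706.00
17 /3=5.67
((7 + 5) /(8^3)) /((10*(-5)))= -3 /6400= -0.00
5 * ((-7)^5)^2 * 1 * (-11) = -15536138695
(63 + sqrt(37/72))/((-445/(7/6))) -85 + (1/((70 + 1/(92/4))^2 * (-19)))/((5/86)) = -85.17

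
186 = 186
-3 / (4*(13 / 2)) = -3 / 26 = -0.12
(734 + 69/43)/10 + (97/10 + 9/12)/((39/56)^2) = 62202367/654030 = 95.11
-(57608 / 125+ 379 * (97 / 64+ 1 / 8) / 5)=-585.22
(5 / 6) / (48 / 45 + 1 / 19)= 475 / 638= 0.74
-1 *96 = -96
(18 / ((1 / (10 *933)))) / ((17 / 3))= 503820 / 17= 29636.47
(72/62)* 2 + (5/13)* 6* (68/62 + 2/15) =160/31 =5.16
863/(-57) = -863/57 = -15.14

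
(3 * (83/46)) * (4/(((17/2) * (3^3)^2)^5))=5312/2241242399425925679813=0.00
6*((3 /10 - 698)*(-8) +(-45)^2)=228198 /5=45639.60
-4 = -4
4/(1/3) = 12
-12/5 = -2.40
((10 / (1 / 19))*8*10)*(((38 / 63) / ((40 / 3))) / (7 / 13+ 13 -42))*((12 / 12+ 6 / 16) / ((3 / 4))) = -103246 / 2331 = -44.29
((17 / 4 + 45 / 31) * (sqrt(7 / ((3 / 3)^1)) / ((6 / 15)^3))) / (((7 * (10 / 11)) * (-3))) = -12.35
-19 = -19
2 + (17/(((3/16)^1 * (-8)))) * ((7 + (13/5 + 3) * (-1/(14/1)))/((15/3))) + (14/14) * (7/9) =-2741/225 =-12.18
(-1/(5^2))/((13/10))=-2/65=-0.03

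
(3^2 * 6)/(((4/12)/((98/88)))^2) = 583443/968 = 602.73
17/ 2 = 8.50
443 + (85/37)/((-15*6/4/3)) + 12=50471/111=454.69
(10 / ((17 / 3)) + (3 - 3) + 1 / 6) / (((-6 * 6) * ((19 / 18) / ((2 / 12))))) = -197 / 23256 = -0.01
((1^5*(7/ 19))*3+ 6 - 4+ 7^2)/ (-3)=-330/ 19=-17.37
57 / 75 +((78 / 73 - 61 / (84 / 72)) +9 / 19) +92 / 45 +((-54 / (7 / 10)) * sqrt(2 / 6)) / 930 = -104724146 / 2184525 - 6 * sqrt(3) / 217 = -47.99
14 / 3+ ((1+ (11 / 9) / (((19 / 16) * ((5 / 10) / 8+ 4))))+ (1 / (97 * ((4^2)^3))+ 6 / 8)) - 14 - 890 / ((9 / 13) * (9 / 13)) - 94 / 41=-3041612907394757 / 1629549342720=-1866.54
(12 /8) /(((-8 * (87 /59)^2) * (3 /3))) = -3481 /40368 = -0.09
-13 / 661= -0.02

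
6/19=0.32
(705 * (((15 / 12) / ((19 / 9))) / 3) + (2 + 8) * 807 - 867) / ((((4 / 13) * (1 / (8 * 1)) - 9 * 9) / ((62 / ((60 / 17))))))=-1274292851 / 799900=-1593.07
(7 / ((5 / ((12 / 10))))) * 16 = 672 / 25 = 26.88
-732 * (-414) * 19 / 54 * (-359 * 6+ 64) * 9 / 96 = -83569695 / 4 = -20892423.75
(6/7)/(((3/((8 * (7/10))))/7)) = 56/5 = 11.20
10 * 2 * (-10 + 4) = -120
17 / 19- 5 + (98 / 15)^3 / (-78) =-19208074 / 2500875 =-7.68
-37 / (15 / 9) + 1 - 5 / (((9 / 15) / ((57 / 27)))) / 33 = -96821 / 4455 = -21.73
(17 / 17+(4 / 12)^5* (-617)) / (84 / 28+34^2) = -374 / 281637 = -0.00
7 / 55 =0.13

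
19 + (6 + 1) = 26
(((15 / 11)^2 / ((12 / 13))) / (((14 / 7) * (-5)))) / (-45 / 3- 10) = 39 / 4840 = 0.01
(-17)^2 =289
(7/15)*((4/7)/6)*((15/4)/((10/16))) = 4/15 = 0.27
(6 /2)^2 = 9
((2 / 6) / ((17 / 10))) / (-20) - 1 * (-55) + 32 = 8873 / 102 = 86.99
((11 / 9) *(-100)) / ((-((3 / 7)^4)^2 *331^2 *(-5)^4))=253651244 / 161736687225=0.00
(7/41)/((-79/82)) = -0.18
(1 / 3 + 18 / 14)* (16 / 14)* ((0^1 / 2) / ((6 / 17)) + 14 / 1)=544 / 21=25.90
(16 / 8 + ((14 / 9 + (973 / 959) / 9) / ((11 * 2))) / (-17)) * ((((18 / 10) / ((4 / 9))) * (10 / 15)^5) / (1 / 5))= 19684 / 3699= 5.32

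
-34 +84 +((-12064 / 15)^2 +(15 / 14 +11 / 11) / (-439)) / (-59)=-890410015991 / 81588150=-10913.47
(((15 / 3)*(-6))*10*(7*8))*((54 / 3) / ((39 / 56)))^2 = -1896652800 / 169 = -11222797.63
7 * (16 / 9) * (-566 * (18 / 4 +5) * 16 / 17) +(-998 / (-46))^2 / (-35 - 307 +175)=-851274494465 / 13516479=-62980.49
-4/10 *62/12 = -31/15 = -2.07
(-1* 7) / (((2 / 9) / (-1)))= 63 / 2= 31.50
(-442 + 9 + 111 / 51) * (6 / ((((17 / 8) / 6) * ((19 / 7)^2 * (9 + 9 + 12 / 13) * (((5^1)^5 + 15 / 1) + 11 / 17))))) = -5742016 / 344463673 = -0.02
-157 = -157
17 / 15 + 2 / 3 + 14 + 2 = 89 / 5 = 17.80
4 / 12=1 / 3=0.33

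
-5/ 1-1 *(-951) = 946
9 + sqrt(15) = 12.87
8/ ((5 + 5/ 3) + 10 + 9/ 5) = 120/ 277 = 0.43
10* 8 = 80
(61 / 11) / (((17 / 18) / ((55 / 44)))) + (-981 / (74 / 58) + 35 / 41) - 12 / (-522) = -37547062261 / 49360146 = -760.68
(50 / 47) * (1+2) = 150 / 47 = 3.19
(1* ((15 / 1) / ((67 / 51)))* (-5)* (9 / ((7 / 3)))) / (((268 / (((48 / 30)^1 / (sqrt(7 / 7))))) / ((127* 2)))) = -10492740 / 31423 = -333.92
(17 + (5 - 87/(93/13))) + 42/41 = 13807/1271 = 10.86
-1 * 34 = -34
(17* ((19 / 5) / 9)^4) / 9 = 2215457 / 36905625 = 0.06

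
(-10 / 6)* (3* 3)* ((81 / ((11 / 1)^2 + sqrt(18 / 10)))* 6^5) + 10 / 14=-10002809105 / 128093 + 7085880* sqrt(5) / 18299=-77224.34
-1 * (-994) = 994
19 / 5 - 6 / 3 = 9 / 5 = 1.80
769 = 769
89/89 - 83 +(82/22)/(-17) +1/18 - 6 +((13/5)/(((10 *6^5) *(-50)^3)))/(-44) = -3204997199999779/36352800000000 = -88.16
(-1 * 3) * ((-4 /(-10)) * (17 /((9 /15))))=-34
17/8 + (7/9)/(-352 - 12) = 1987/936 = 2.12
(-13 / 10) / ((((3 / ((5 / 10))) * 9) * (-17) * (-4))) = -13 / 36720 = -0.00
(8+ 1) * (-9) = -81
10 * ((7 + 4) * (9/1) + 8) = 1070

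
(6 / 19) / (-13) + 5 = 1229 / 247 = 4.98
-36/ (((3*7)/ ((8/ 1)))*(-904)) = 12/ 791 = 0.02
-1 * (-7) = 7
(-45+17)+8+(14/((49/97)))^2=748.08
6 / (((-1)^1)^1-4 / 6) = -18 / 5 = -3.60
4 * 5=20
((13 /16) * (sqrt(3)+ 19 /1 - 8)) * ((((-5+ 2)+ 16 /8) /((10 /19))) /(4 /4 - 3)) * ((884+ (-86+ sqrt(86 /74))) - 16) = 247 * (sqrt(1591)+ 28934) * (sqrt(3)+ 11) /11840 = 7695.74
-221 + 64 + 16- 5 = -146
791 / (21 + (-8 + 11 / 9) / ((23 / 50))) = 126.24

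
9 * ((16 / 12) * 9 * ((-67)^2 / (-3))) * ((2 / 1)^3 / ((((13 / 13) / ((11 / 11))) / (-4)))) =5171328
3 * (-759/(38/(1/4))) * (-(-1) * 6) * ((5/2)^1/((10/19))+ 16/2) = -348381/304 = -1145.99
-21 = -21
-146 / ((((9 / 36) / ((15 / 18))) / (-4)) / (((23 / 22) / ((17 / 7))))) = 470120 / 561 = 838.00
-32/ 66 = -16/ 33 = -0.48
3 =3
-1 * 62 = -62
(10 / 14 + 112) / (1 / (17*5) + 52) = 67065 / 30947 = 2.17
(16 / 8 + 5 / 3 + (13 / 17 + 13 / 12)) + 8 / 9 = 3919 / 612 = 6.40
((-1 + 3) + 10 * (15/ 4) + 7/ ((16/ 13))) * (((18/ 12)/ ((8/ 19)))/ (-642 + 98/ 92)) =-947853/ 3773824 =-0.25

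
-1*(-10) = 10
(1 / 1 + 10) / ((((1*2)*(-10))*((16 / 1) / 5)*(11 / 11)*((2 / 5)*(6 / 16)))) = -55 / 48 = -1.15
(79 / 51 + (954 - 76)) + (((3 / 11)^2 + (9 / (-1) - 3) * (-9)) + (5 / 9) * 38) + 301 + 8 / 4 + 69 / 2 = 49845679 / 37026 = 1346.23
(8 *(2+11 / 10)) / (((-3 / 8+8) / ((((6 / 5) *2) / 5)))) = 11904 / 7625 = 1.56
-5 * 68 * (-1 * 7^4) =816340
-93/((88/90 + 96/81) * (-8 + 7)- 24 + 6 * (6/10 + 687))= -12555/553424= -0.02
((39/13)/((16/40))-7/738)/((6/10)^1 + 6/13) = 179660/25461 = 7.06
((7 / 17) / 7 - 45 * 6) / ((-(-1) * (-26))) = 353 / 34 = 10.38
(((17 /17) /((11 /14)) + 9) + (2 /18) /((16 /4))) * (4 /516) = 4079 /51084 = 0.08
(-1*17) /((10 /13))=-221 /10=-22.10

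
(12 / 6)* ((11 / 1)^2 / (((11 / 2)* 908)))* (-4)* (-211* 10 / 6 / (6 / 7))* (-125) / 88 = -112.96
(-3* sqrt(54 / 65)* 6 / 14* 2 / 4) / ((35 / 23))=-621* sqrt(390) / 31850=-0.39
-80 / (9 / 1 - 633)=5 / 39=0.13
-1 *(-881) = 881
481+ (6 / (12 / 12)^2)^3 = 697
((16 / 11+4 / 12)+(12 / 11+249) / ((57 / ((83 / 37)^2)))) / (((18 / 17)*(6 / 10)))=870667240 / 23175801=37.57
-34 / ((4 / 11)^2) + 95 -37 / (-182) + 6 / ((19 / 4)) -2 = -2249893 / 13832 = -162.66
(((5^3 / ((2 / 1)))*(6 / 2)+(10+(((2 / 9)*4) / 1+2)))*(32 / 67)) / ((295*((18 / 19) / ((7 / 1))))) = 3837848 / 1600965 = 2.40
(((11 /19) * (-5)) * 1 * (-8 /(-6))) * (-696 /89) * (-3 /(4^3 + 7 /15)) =-2296800 /1635197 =-1.40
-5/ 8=-0.62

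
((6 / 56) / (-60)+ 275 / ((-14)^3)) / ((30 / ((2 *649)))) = -605517 / 137200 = -4.41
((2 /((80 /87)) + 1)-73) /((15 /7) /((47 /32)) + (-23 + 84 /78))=3981887 /1167000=3.41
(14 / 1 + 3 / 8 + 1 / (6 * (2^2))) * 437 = 75601 / 12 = 6300.08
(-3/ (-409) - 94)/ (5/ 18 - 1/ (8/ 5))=2767896/ 10225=270.70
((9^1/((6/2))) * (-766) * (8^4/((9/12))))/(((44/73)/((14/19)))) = -3206561792/209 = -15342400.92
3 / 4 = 0.75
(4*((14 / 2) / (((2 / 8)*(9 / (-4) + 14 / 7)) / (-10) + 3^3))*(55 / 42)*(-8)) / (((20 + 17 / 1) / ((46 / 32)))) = -202400 / 479631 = -0.42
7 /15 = 0.47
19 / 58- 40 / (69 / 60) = -45963 / 1334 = -34.46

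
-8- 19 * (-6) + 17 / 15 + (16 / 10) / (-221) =355123 / 3315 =107.13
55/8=6.88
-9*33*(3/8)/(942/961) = -285417/2512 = -113.62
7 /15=0.47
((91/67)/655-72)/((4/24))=-18957774/43885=-431.99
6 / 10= 3 / 5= 0.60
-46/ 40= -23/ 20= -1.15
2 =2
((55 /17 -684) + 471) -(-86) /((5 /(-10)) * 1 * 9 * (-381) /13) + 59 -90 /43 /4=-755167475 /5013198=-150.64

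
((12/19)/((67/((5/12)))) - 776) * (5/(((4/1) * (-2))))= 4939215/10184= 485.00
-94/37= -2.54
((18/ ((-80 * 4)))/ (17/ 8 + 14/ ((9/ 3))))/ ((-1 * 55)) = 27/ 179300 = 0.00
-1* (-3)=3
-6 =-6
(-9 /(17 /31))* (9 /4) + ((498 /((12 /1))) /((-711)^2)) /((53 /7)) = -67276231489 /1821897684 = -36.93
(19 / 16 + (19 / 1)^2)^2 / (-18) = -33582025 / 4608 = -7287.77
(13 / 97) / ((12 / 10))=65 / 582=0.11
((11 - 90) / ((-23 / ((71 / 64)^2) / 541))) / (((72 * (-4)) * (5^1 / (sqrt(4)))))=-215447299 / 67829760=-3.18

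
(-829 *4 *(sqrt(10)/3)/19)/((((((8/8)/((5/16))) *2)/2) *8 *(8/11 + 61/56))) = -319165 *sqrt(10)/255132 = -3.96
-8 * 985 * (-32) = 252160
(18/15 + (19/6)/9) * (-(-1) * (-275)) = -23045/54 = -426.76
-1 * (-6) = 6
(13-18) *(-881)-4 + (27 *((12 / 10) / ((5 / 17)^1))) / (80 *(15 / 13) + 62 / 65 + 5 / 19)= 847441251 / 192505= 4402.18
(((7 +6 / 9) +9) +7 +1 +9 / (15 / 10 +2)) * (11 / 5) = 6292 / 105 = 59.92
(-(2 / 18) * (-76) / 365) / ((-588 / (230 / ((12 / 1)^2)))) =-437 / 6953688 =-0.00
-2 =-2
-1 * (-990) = 990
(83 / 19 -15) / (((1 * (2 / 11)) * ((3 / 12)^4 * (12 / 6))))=-142208 / 19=-7484.63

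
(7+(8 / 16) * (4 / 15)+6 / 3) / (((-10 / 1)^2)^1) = 137 / 1500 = 0.09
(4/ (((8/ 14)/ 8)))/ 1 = 56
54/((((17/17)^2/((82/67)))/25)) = 110700/67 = 1652.24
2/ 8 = 1/ 4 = 0.25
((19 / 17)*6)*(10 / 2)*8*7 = 1877.65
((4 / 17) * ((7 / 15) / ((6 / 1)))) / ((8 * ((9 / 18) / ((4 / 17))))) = 14 / 13005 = 0.00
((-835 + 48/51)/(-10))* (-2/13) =-14179/1105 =-12.83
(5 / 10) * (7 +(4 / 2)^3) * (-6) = -45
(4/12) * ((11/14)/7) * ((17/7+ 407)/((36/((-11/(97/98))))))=-173393/36666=-4.73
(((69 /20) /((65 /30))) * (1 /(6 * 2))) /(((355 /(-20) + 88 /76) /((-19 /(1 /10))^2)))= -288.70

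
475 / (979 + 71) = 19 / 42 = 0.45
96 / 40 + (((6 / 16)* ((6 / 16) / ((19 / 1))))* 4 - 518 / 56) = -10367 / 1520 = -6.82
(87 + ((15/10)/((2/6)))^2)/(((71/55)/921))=21730995/284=76517.59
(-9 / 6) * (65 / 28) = -195 / 56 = -3.48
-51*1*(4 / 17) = -12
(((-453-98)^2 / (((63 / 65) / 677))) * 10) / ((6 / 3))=66799810025 / 63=1060314444.84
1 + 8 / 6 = 7 / 3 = 2.33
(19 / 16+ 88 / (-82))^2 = 5625 / 430336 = 0.01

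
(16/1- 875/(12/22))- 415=-12019/6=-2003.17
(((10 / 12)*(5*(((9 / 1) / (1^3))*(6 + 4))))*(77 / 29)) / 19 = 28875 / 551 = 52.40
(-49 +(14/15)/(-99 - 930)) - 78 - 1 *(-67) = -132302/2205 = -60.00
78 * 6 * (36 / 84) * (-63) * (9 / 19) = -113724 / 19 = -5985.47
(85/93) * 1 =85/93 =0.91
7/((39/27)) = 63/13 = 4.85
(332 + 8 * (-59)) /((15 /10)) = -280 /3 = -93.33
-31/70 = -0.44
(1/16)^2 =1/256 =0.00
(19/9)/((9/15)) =95/27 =3.52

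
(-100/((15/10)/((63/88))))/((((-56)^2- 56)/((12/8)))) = -45/1936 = -0.02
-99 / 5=-19.80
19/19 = 1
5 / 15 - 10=-29 / 3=-9.67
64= 64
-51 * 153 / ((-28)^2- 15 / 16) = -7344 / 737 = -9.96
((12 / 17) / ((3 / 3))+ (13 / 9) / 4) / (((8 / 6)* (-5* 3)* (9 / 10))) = -653 / 11016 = -0.06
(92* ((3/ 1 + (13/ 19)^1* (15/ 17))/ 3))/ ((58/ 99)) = 1766952/ 9367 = 188.64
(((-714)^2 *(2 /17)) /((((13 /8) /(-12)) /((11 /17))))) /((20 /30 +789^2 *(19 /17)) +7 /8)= -0.41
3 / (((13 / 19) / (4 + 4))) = 456 / 13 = 35.08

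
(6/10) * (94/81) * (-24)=-752/45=-16.71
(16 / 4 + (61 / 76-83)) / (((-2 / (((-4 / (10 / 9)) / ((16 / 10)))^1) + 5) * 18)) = -5943 / 8056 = -0.74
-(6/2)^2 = -9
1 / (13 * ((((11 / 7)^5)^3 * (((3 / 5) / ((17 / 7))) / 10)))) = 576489611921650 / 162912678607210389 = 0.00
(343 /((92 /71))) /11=24353 /1012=24.06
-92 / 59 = -1.56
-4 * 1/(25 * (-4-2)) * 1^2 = 2/75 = 0.03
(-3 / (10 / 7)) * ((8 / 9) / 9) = -28 / 135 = -0.21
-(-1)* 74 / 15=74 / 15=4.93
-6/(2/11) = -33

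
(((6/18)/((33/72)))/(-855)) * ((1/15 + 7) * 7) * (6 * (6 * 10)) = -47488/3135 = -15.15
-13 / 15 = -0.87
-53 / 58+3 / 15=-207 / 290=-0.71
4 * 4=16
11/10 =1.10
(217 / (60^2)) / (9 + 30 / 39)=2821 / 457200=0.01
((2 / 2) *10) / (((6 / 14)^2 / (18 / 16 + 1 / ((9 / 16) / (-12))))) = -118825 / 108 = -1100.23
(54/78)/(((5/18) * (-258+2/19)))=-0.01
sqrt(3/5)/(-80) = -sqrt(15)/400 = -0.01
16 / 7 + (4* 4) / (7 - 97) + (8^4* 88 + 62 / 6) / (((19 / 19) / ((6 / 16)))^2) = 1021941871 / 20160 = 50691.56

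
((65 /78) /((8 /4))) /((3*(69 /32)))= 40 /621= 0.06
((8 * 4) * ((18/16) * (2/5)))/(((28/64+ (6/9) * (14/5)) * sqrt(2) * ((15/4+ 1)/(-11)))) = -76032 * sqrt(2)/10507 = -10.23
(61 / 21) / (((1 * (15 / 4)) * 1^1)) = 244 / 315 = 0.77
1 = 1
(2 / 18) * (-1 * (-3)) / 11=1 / 33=0.03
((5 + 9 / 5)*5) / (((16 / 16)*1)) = 34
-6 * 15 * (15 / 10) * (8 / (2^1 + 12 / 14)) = -378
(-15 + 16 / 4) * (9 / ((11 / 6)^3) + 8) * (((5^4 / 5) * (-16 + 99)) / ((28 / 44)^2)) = -2666163.27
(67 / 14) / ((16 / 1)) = 67 / 224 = 0.30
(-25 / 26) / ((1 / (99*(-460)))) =569250 / 13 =43788.46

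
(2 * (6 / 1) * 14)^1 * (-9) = -1512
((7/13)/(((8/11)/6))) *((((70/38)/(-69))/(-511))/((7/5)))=275/1658852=0.00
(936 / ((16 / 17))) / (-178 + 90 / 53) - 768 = -14457801 / 18688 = -773.64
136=136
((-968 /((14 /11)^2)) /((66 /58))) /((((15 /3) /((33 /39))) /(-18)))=5095068 /3185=1599.71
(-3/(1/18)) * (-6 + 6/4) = 243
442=442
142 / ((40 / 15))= 213 / 4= 53.25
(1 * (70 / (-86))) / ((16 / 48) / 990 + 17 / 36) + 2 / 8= -101557 / 68972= -1.47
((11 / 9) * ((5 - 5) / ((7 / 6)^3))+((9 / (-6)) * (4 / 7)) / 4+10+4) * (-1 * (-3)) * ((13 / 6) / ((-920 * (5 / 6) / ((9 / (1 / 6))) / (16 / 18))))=-22581 / 4025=-5.61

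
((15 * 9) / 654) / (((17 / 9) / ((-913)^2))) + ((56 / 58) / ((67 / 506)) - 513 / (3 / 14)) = 638761841591 / 7200758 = 88707.58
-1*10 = -10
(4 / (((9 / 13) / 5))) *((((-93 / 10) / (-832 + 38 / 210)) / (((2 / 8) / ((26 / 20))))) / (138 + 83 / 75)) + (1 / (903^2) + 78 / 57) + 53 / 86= 56378771135817491 / 28234913699134926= 2.00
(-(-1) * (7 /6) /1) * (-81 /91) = -27 /26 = -1.04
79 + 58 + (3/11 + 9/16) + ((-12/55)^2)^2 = 137.84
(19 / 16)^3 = 6859 / 4096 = 1.67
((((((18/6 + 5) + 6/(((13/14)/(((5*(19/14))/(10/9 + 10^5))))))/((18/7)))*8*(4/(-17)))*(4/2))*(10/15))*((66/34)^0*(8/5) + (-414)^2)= -3593827525835008/2685179835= -1338393.61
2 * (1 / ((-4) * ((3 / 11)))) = -11 / 6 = -1.83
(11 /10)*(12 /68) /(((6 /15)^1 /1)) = 33 /68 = 0.49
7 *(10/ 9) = 70/ 9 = 7.78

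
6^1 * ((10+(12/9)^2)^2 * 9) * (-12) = -89888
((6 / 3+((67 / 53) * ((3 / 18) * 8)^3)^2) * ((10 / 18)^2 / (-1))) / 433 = -562061650 / 71821121553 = -0.01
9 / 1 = 9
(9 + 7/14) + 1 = 21/2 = 10.50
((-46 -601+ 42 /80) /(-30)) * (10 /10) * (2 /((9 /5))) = 25859 /1080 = 23.94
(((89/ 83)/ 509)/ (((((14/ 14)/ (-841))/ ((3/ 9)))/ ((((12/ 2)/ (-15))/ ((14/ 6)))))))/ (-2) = -74849/ 1478645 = -0.05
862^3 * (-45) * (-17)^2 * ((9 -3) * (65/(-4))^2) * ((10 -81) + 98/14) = 844637013381096000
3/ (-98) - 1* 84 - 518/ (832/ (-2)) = -843749/ 10192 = -82.79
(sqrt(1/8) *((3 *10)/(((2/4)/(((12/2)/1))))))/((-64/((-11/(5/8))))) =99 *sqrt(2)/4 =35.00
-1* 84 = -84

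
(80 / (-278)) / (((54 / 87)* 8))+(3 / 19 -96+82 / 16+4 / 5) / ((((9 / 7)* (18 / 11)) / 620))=-2519309759 / 95076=-26497.85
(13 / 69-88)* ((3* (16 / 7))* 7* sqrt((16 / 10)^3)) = -1551104* sqrt(10) / 575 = -8530.47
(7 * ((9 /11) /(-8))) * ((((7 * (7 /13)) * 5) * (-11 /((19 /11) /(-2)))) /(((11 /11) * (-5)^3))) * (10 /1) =33957 /2470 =13.75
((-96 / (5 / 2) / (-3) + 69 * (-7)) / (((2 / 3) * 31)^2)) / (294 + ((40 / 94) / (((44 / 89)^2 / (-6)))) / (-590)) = -788838083 / 210678199295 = -0.00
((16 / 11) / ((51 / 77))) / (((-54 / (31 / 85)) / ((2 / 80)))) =-217 / 585225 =-0.00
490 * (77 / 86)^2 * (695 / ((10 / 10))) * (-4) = -2019120950 / 1849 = -1092007.00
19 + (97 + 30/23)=2698/23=117.30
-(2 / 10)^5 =-1 / 3125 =-0.00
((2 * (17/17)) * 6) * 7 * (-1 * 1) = -84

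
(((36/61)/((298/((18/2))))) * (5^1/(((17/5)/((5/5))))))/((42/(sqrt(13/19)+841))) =675 * sqrt(247)/20550229+567675/1081591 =0.53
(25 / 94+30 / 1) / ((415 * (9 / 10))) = 2845 / 35109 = 0.08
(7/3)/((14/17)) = 17/6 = 2.83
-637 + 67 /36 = -22865 /36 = -635.14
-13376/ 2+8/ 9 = -60184/ 9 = -6687.11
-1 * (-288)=288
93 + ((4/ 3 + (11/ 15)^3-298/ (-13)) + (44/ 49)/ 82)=10371278602/ 88144875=117.66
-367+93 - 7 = -281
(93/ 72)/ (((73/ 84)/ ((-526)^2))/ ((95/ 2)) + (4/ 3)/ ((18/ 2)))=12833270415/ 1471916977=8.72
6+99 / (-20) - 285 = -5679 / 20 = -283.95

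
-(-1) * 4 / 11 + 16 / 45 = 356 / 495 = 0.72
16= 16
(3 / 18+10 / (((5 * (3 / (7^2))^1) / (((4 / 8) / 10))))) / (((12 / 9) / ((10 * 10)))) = 135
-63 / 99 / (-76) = 7 / 836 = 0.01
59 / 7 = 8.43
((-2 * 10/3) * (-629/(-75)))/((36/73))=-113.38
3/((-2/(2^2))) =-6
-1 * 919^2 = -844561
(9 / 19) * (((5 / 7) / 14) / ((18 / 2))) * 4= 10 / 931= 0.01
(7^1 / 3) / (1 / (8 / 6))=28 / 9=3.11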